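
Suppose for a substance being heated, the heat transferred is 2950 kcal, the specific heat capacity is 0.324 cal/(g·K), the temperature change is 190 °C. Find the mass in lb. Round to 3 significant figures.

Rearranging: m = Q/(c·ΔT).
Q = 2950 kcal = 1.234×10^7 J; c = 0.324 cal/(g·K) = 1356 J/(kg·K); ΔT = 190 °C = 190.0 K.
m = 47.92 kg
47.92 kg × (1 lb / 0.4536 kg) = 105.6 lb

106 lb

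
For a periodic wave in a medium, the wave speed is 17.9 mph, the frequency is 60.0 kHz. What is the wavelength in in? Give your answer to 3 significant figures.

0.00525 in

Rearranging v = f·λ for λ: λ = v/f.
v = 17.9 mph = 8.002 m/s; f = 60.0 kHz = 60000 Hz.
λ = 1.334×10^-4 m
1.334×10^-4 m × (1 in / 0.02540 m) = 0.005251 in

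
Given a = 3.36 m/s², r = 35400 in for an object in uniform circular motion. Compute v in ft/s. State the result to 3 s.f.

Solving a = v²/r for v: v = √(a·r).
a = 3.36 m/s²; r = 35400 in = 899.2 m.
v = 54.97 m/s
54.97 m/s × (1 ft/s / 0.3048 m/s) = 180.3 ft/s

180 ft/s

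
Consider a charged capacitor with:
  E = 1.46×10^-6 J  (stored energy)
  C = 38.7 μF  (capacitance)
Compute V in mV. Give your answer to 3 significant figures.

275 mV

Rearranging: V = √(2E/C).
E = 1.46×10^-6 J; C = 38.7 μF = 3.870×10^-5 F.
V = 0.2747 V  (the unit combination reduces to kg·m²/(A·s³) = V)
0.2747 V × (1 mV / 0.001000 V) = 274.7 mV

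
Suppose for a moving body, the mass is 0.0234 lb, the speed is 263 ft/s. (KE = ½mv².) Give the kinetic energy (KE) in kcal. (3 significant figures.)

KE is given directly by: KE = ½mv².
m = 0.0234 lb = 0.01061 kg; v = 263 ft/s = 80.16 m/s.
KE = 34.10 J
34.10 J × (1 kcal / 4184 J) = 0.008151 kcal

0.00815 kcal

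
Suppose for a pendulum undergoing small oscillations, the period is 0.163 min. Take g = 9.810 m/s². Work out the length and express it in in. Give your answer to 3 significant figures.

Solving T = 2π√(L/g) for L: L = g·(T/2π)².
T = 0.163 min = 9.780 s; g = 9.810 m/s².
L = 23.77 m
23.77 m × (1 in / 0.02540 m) = 935.7 in

936 in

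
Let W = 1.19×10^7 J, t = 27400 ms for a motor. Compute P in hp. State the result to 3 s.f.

582 hp

Directly: P = W/t.
W = 1.19×10^7 J; t = 27400 ms = 27.40 s.
P = 4.343×10^5 W
4.343×10^5 W × (1 hp / 745.7 W) = 582.4 hp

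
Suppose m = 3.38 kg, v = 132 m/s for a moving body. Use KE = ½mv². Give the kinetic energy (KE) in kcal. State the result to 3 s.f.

7.04 kcal

KE is given directly by: KE = ½mv².
m = 3.38 kg; v = 132 m/s.
KE = 29447 J
29447 J × (1 kcal / 4184 J) = 7.038 kcal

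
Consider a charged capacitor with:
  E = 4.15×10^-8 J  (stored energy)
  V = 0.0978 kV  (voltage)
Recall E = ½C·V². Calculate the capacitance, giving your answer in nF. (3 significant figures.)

Rearranging: C = 2E/V².
E = 4.15×10^-8 J; V = 0.0978 kV = 97.80 V.
C = 8.678×10^-12 F
8.678×10^-12 F × (1 nF / 1.000×10^-9 F) = 0.008678 nF

0.00868 nF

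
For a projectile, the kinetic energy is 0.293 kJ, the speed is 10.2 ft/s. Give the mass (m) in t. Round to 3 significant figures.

Rearranging: m = 2·KE/v².
KE = 0.293 kJ = 293.0 J; v = 10.2 ft/s = 3.109 m/s.
m = 60.63 kg
60.63 kg × (1 t / 1000 kg) = 0.06063 t

0.0606 t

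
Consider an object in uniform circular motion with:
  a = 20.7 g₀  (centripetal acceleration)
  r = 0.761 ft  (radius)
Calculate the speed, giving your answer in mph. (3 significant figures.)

Rearranging: v = √(a·r).
a = 20.7 g₀ = 203.0 m/s²; r = 0.761 ft = 0.2320 m.
v = 6.862 m/s
6.862 m/s × (1 mph / 0.4470 m/s) = 15.35 mph

15.3 mph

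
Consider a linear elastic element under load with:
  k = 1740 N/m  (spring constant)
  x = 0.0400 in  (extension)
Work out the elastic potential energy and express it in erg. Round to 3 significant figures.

U is given directly by: U = ½kx².
k = 1740 N/m; x = 0.0400 in = 0.001016 m.
U = 8.981×10^-4 J
8.981×10^-4 J × (1 erg / 1.000×10^-7 J) = 8981 erg

8980 erg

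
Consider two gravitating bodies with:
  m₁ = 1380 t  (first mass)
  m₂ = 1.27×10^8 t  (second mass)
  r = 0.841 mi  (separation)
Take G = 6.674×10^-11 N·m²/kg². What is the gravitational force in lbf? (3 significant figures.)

From Newton's law of gravitation: F = Gm₁m₂/r².
m₁ = 1380 t = 1.380×10^6 kg; m₂ = 1.27×10^8 t = 1.270×10^11 kg; r = 0.841 mi = 1353 m; G = 6.674×10^-11 N·m²/kg².
F = 6.385 N  (the unit combination reduces to kg·m/s² = N)
6.385 N × (1 lbf / 4.448 N) = 1.435 lbf

1.44 lbf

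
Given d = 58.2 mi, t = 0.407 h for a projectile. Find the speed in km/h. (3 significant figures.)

v is given directly by: v = d/t.
d = 58.2 mi = 93664 m; t = 0.407 h = 1465 s.
v = 63.93 m/s
63.93 m/s × (1 km/h / 0.2778 m/s) = 230.1 km/h

230 km/h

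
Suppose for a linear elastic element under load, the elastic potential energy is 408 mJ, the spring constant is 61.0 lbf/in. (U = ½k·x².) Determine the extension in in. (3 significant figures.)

Rearranging: x = √(2U/k).
U = 408 mJ = 0.4080 J; k = 61.0 lbf/in = 10683 N/m.
x = 0.008740 m
0.008740 m × (1 in / 0.02540 m) = 0.3441 in

0.344 in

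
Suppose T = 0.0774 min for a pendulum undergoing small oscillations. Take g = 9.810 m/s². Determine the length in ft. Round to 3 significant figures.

Rearranging T = 2π√(L/g) for L: L = g·(T/2π)².
T = 0.0774 min = 4.644 s; g = 9.810 m/s².
L = 5.359 m
5.359 m × (1 ft / 0.3048 m) = 17.58 ft

17.6 ft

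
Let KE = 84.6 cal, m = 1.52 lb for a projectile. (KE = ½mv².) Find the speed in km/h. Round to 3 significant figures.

115 km/h

Rearranging KE = ½mv² for v: v = √(2·KE/m).
KE = 84.6 cal = 354.0 J; m = 1.52 lb = 0.6895 kg.
v = 32.04 m/s
32.04 m/s × (1 km/h / 0.2778 m/s) = 115.4 km/h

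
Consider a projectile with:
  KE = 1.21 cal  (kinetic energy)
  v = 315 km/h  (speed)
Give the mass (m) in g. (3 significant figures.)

1.32 g

Rearranging KE = ½mv² for m: m = 2·KE/v².
KE = 1.21 cal = 5.063 J; v = 315 km/h = 87.50 m/s.
m = 0.001322 kg
0.001322 kg × (1 g / 0.001000 kg) = 1.322 g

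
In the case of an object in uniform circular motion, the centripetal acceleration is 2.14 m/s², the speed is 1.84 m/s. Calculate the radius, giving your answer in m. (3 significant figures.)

Rearranging: r = v²/a.
a = 2.14 m/s²; v = 1.84 m/s.
r = 1.582 m

1.58 m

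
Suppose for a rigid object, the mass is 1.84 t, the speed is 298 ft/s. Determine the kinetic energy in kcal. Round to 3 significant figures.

1810 kcal

KE is given directly by: KE = ½mv².
m = 1.84 t = 1840 kg; v = 298 ft/s = 90.83 m/s.
KE = 7.590×10^6 J
7.590×10^6 J × (1 kcal / 4184 J) = 1814 kcal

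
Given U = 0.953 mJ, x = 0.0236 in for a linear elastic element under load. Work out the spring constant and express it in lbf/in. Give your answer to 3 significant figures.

Solving U = ½k·x² for k: k = 2U/x².
U = 0.953 mJ = 9.530×10^-4 J; x = 0.0236 in = 5.994×10^-4 m.
k = 5304 N/m
5304 N/m × (1 lbf/in / 175.1 N/m) = 30.29 lbf/in

30.3 lbf/in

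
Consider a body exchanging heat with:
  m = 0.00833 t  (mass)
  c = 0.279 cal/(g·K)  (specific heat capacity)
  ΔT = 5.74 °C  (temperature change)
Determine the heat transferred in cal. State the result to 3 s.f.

Q is given directly by: Q = mcΔT.
m = 0.00833 t = 8.330 kg; c = 0.279 cal/(g·K) = 1167 J/(kg·K); ΔT = 5.74 °C = 5.740 K.
Q = 55815 J
55815 J × (1 cal / 4.184 J) = 13340 cal

13300 cal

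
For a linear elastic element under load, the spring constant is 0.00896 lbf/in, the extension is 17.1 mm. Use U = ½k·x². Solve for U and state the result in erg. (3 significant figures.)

2290 erg

Directly: U = ½kx².
k = 0.00896 lbf/in = 1.569 N/m; x = 17.1 mm = 0.01710 m.
U = 2.294×10^-4 J  (the unit combination reduces to kg·m²/s² = J)
2.294×10^-4 J × (1 erg / 1.000×10^-7 J) = 2294 erg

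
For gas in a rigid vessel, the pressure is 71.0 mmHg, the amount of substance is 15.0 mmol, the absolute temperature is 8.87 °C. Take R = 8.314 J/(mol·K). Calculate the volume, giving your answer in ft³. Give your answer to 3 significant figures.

0.131 ft³

Rearranging: V = nRT/P.
P = 71.0 mmHg = 9466 Pa; n = 15.0 mmol = 0.01500 mol; T = 8.87 °C = 282.0 K; R = 8.314 J/(mol·K).
V = 0.003716 m³
0.003716 m³ × (1 ft³ / 0.02832 m³) = 0.1312 ft³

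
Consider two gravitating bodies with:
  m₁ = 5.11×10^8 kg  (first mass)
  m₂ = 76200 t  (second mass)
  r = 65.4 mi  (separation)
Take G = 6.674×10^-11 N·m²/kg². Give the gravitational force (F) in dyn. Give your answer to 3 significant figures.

23.5 dyn

From Newton's law of gravitation: F = Gm₁m₂/r².
m₁ = 5.11×10^8 kg; m₂ = 76200 t = 7.620×10^7 kg; r = 65.4 mi = 1.053×10^5 m; G = 6.674×10^-11 N·m²/kg².
F = 2.346×10^-4 N  (the unit combination reduces to kg·m/s² = N)
2.346×10^-4 N × (1 dyn / 1.000×10^-5 N) = 23.46 dyn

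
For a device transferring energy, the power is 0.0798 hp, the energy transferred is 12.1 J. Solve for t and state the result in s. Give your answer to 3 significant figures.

0.203 s

Rearranging: t = W/P.
P = 0.0798 hp = 59.51 W; W = 12.1 J.
t = 0.2033 s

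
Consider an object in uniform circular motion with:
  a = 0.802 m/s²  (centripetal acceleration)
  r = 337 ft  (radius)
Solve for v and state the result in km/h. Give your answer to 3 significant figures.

Solving a = v²/r for v: v = √(a·r).
a = 0.802 m/s²; r = 337 ft = 102.7 m.
v = 9.076 m/s
9.076 m/s × (1 km/h / 0.2778 m/s) = 32.67 km/h

32.7 km/h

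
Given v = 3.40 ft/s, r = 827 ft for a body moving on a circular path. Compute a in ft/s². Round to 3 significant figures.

0.0140 ft/s²

Directly: a = v²/r.
v = 3.40 ft/s = 1.036 m/s; r = 827 ft = 252.1 m.
a = 0.004261 m/s²
0.004261 m/s² × (1 ft/s² / 0.3048 m/s²) = 0.01398 ft/s²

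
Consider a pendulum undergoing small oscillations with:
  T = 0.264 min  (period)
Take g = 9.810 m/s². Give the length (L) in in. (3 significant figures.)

Rearranging T = 2π√(L/g) for L: L = g·(T/2π)².
T = 0.264 min = 15.84 s; g = 9.810 m/s².
L = 62.35 m
62.35 m × (1 in / 0.02540 m) = 2455 in

2450 in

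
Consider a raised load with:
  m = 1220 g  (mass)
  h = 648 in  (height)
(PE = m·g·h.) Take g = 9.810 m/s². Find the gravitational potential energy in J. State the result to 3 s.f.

197 J

PE is given directly by: PE = mgh.
m = 1220 g = 1.220 kg; h = 648 in = 16.46 m; g = 9.810 m/s².
PE = 197.0 J  (the unit combination reduces to kg·m²/s² = J)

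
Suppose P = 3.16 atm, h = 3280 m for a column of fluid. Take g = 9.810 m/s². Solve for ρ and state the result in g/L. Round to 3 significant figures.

9.95 g/L

Rearranging P = ρ·g·h for ρ: ρ = P/(g·h).
P = 3.16 atm = 3.202×10^5 Pa; h = 3280 m; g = 9.810 m/s².
ρ = 9.951 kg/m³
Since 1 g/L = 1 kg/m³, 9.951 g/L.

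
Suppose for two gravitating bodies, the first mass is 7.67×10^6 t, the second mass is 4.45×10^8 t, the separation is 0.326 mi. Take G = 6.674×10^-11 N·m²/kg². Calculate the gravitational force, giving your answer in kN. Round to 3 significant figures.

828 kN

From Newton's law of gravitation: F = Gm₁m₂/r².
m₁ = 7.67×10^6 t = 7.670×10^9 kg; m₂ = 4.45×10^8 t = 4.450×10^11 kg; r = 0.326 mi = 524.6 m; G = 6.674×10^-11 N·m²/kg².
F = 8.276×10^5 N  (the unit combination reduces to kg·m/s² = N)
8.276×10^5 N × (1 kN / 1000 N) = 827.6 kN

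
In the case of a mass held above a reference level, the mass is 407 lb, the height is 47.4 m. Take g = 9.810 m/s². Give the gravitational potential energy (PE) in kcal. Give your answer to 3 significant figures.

20.5 kcal

PE is given directly by: PE = mgh.
m = 407 lb = 184.6 kg; h = 47.4 m; g = 9.810 m/s².
PE = 85844 J  (the unit combination reduces to kg·m²/s² = J)
85844 J × (1 kcal / 4184 J) = 20.52 kcal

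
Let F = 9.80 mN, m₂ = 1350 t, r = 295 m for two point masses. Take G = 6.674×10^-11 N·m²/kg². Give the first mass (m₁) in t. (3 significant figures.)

9470 t

From Newton's law of gravitation: m₁ = F·r²/(G·m₂).
F = 9.80 mN = 0.009800 N; m₂ = 1350 t = 1.350×10^6 kg; r = 295 m; G = 6.674×10^-11 N·m²/kg².
m₁ = 9.466×10^6 kg
9.466×10^6 kg × (1 t / 1000 kg) = 9466 t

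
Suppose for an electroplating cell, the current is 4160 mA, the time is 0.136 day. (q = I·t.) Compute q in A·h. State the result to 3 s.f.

13.6 A·h

q is given directly by: q = It.
I = 4160 mA = 4.160 A; t = 0.136 day = 11750 s.
q = 48882 C
48882 C × (1 A·h / 3600 C) = 13.58 A·h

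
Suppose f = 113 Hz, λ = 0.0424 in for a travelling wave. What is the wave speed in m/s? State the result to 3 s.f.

Directly: v = fλ.
f = 113 Hz; λ = 0.0424 in = 0.001077 m.
v = 0.1217 m/s

0.122 m/s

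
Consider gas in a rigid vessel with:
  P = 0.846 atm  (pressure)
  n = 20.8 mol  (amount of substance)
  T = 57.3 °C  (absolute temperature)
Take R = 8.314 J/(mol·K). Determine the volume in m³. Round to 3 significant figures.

0.667 m³

From the ideal-gas law: V = nRT/P.
P = 0.846 atm = 85721 Pa; n = 20.8 mol; T = 57.3 °C = 330.4 K; R = 8.314 J/(mol·K).
V = 0.6666 m³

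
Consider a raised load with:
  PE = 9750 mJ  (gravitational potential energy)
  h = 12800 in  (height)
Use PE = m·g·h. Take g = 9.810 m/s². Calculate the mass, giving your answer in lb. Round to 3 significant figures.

Rearranging PE = m·g·h for m: m = PE/(g·h).
PE = 9750 mJ = 9.750 J; h = 12800 in = 325.1 m; g = 9.810 m/s².
m = 0.003057 kg
0.003057 kg × (1 lb / 0.4536 kg) = 0.006739 lb

0.00674 lb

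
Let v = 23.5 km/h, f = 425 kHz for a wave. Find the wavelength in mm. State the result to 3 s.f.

Rearranging v = f·λ for λ: λ = v/f.
v = 23.5 km/h = 6.528 m/s; f = 425 kHz = 4.250×10^5 Hz.
λ = 1.536×10^-5 m
1.536×10^-5 m × (1 mm / 0.001000 m) = 0.01536 mm

0.0154 mm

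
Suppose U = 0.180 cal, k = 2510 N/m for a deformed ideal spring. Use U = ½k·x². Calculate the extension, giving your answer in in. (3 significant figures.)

Rearranging U = ½k·x² for x: x = √(2U/k).
U = 0.180 cal = 0.7531 J; k = 2510 N/m.
x = 0.02450 m
0.02450 m × (1 in / 0.02540 m) = 0.9644 in

0.964 in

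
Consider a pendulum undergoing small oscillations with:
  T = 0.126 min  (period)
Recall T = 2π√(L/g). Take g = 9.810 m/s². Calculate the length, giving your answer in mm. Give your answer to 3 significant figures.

14200 mm

Solving T = 2π√(L/g) for L: L = g·(T/2π)².
T = 0.126 min = 7.560 s; g = 9.810 m/s².
L = 14.20 m
14.20 m × (1 mm / 0.001000 m) = 14202 mm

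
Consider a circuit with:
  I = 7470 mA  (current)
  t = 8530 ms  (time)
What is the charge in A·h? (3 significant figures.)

0.0177 A·h

Directly: q = It.
I = 7470 mA = 7.470 A; t = 8530 ms = 8.530 s.
q = 63.72 C  (the unit combination reduces to A·s = C)
63.72 C × (1 A·h / 3600 C) = 0.01770 A·h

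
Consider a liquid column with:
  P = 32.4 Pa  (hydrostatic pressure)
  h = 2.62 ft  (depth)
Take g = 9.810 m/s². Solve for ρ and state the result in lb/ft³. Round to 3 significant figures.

Rearranging: ρ = P/(g·h).
P = 32.4 Pa; h = 2.62 ft = 0.7986 m; g = 9.810 m/s².
ρ = 4.136 kg/m³
4.136 kg/m³ × (1 lb/ft³ / 16.02 kg/m³) = 0.2582 lb/ft³

0.258 lb/ft³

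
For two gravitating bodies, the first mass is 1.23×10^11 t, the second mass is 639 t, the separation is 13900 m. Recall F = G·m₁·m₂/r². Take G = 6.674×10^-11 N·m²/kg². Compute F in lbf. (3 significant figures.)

6.10 lbf

Directly: F = Gm₁m₂/r².
m₁ = 1.23×10^11 t = 1.230×10^14 kg; m₂ = 639 t = 6.390×10^5 kg; r = 13900 m; G = 6.674×10^-11 N·m²/kg².
F = 27.15 N
27.15 N × (1 lbf / 4.448 N) = 6.103 lbf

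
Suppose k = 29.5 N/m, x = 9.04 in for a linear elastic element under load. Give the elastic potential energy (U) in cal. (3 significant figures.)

U is given directly by: U = ½kx².
k = 29.5 N/m; x = 9.04 in = 0.2296 m.
U = 0.7777 J  (the unit combination reduces to kg·m²/s² = J)
0.7777 J × (1 cal / 4.184 J) = 0.1859 cal

0.186 cal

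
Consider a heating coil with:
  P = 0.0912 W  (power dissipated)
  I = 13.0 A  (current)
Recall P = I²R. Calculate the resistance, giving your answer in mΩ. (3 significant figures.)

Solving P = I²R for R: R = P/I².
P = 0.0912 W; I = 13.0 A.
R = 5.396×10^-4 Ω
5.396×10^-4 Ω × (1 mΩ / 0.001000 Ω) = 0.5396 mΩ

0.540 mΩ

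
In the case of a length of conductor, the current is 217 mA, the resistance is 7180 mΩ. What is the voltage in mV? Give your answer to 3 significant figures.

1560 mV

From Ohm's law: V = IR.
I = 217 mA = 0.2170 A; R = 7180 mΩ = 7.180 Ω.
V = 1.558 V
1.558 V × (1 mV / 0.001000 V) = 1558 mV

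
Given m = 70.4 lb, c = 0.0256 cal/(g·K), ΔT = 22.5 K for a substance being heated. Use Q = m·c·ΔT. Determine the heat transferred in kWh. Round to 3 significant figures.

0.0214 kWh

Q is given directly by: Q = mcΔT.
m = 70.4 lb = 31.93 kg; c = 0.0256 cal/(g·K) = 107.1 J/(kg·K); ΔT = 22.5 K.
Q = 76958 J
76958 J × (1 kWh / 3.600×10^6 J) = 0.02138 kWh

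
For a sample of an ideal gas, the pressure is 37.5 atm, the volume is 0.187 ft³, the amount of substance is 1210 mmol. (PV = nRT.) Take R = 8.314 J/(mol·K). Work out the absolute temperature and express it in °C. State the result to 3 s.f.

Rearranging PV = nRT for T: T = PV/(nR).
P = 37.5 atm = 3.800×10^6 Pa; V = 0.187 ft³ = 0.005295 m³; n = 1210 mmol = 1.210 mol; R = 8.314 J/(mol·K).
T = 2000 K
2000 K − 273.15 = 1727 °C

1730 °C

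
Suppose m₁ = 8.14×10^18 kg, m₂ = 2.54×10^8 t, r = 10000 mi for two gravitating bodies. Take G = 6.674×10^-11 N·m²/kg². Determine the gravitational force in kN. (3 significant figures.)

533 kN

From Newton's law of gravitation: F = Gm₁m₂/r².
m₁ = 8.14×10^18 kg; m₂ = 2.54×10^8 t = 2.540×10^11 kg; r = 10000 mi = 1.609×10^7 m; G = 6.674×10^-11 N·m²/kg².
F = 5.328×10^5 N
5.328×10^5 N × (1 kN / 1000 N) = 532.8 kN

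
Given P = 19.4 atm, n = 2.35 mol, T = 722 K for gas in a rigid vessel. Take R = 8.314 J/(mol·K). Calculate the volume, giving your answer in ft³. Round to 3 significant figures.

0.253 ft³

Rearranging PV = nRT for V: V = nRT/P.
P = 19.4 atm = 1.966×10^6 Pa; n = 2.35 mol; T = 722 K; R = 8.314 J/(mol·K).
V = 0.007176 m³
0.007176 m³ × (1 ft³ / 0.02832 m³) = 0.2534 ft³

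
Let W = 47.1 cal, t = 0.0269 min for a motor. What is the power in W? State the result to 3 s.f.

122 W

P is given directly by: P = W/t.
W = 47.1 cal = 197.1 J; t = 0.0269 min = 1.614 s.
P = 122.1 W  (the unit combination reduces to kg·m²/s³ = W)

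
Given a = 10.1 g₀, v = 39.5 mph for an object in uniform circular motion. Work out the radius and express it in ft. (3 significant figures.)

10.3 ft

Rearranging: r = v²/a.
a = 10.1 g₀ = 99.05 m/s²; v = 39.5 mph = 17.66 m/s.
r = 3.148 m
3.148 m × (1 ft / 0.3048 m) = 10.33 ft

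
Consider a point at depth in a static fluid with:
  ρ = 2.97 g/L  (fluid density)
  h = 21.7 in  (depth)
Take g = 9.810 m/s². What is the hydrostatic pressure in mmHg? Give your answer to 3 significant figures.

0.120 mmHg

P is given directly by: P = ρgh.
ρ = 2.97 g/L = 2.970 kg/m³; h = 21.7 in = 0.5512 m; g = 9.810 m/s².
P = 16.06 Pa  (the unit combination reduces to kg/(m·s²) = Pa)
16.06 Pa × (1 mmHg / 133.3 Pa) = 0.1205 mmHg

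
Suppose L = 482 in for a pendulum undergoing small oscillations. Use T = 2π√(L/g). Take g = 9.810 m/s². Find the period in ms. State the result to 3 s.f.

T is given directly by: T = 2π√(L/g).
L = 482 in = 12.24 m; g = 9.810 m/s².
T = 7.019 s
7.019 s × (1 ms / 0.001000 s) = 7019 ms

7020 ms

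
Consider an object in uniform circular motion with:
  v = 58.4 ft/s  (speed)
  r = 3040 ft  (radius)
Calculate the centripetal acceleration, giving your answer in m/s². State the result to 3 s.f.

a is given directly by: a = v²/r.
v = 58.4 ft/s = 17.80 m/s; r = 3040 ft = 926.6 m.
a = 0.3420 m/s²

0.342 m/s²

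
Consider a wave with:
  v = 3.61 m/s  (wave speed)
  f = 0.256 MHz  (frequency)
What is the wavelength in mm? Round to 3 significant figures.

0.0141 mm

Rearranging v = f·λ for λ: λ = v/f.
v = 3.61 m/s; f = 0.256 MHz = 2.560×10^5 Hz.
λ = 1.410×10^-5 m
1.410×10^-5 m × (1 mm / 0.001000 m) = 0.01410 mm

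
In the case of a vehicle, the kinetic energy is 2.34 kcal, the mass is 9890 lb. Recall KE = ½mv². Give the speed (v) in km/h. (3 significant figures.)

7.52 km/h

Rearranging KE = ½mv² for v: v = √(2·KE/m).
KE = 2.34 kcal = 9791 J; m = 9890 lb = 4486 kg.
v = 2.089 m/s
2.089 m/s × (1 km/h / 0.2778 m/s) = 7.521 km/h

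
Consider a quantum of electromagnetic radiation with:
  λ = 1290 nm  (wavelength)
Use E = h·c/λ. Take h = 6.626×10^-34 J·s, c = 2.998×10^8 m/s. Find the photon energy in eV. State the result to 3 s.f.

E is given directly by: E = hc/λ.
λ = 1290 nm = 1.290×10^-6 m; h = 6.626×10^-34 J·s; c = 2.998×10^8 m/s.
E = 1.540×10^-19 J
1.540×10^-19 J × (1 eV / 1.602×10^-19 J) = 0.9611 eV

0.961 eV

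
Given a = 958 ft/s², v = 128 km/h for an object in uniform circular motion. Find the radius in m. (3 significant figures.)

Rearranging a = v²/r for r: r = v²/a.
a = 958 ft/s² = 292.0 m/s²; v = 128 km/h = 35.56 m/s.
r = 4.329 m

4.33 m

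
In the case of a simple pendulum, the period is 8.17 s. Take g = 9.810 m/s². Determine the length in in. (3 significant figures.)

Rearranging: L = g·(T/2π)².
T = 8.17 s; g = 9.810 m/s².
L = 16.59 m
16.59 m × (1 in / 0.02540 m) = 653.0 in

653 in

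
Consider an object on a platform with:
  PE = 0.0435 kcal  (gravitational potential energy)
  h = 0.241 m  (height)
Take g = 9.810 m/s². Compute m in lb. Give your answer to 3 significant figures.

Rearranging: m = PE/(g·h).
PE = 0.0435 kcal = 182.0 J; h = 0.241 m; g = 9.810 m/s².
m = 76.98 kg
76.98 kg × (1 lb / 0.4536 kg) = 169.7 lb

170 lb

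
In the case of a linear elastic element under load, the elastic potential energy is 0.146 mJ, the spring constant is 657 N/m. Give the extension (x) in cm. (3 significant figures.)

Solving U = ½k·x² for x: x = √(2U/k).
U = 0.146 mJ = 1.460×10^-4 J; k = 657 N/m.
x = 6.667×10^-4 m
6.667×10^-4 m × (1 cm / 0.01000 m) = 0.06667 cm

0.0667 cm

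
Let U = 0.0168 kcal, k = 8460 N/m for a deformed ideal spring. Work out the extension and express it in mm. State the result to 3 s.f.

Rearranging: x = √(2U/k).
U = 0.0168 kcal = 70.29 J; k = 8460 N/m.
x = 0.1289 m
0.1289 m × (1 mm / 0.001000 m) = 128.9 mm

129 mm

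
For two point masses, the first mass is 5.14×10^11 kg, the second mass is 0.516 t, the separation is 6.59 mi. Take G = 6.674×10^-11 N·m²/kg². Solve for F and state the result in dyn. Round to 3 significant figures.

From Newton's law of gravitation: F = Gm₁m₂/r².
m₁ = 5.14×10^11 kg; m₂ = 0.516 t = 516.0 kg; r = 6.59 mi = 10606 m; G = 6.674×10^-11 N·m²/kg².
F = 1.574×10^-4 N
1.574×10^-4 N × (1 dyn / 1.000×10^-5 N) = 15.74 dyn

15.7 dyn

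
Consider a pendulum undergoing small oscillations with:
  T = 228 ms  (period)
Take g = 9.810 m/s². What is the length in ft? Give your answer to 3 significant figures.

0.0424 ft

Rearranging T = 2π√(L/g) for L: L = g·(T/2π)².
T = 228 ms = 0.2280 s; g = 9.810 m/s².
L = 0.01292 m
0.01292 m × (1 ft / 0.3048 m) = 0.04238 ft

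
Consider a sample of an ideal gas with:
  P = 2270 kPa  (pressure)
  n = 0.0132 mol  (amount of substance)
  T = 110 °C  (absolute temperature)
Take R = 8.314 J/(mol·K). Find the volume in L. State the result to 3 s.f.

0.0185 L

From the ideal-gas law: V = nRT/P.
P = 2270 kPa = 2.270×10^6 Pa; n = 0.0132 mol; T = 110 °C = 383.1 K; R = 8.314 J/(mol·K).
V = 1.852×10^-5 m³
1.852×10^-5 m³ × (1 L / 0.001000 m³) = 0.01852 L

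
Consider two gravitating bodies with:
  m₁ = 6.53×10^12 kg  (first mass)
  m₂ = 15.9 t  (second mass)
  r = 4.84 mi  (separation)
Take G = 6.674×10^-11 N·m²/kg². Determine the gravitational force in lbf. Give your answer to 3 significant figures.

From Newton's law of gravitation: F = Gm₁m₂/r².
m₁ = 6.53×10^12 kg; m₂ = 15.9 t = 15900 kg; r = 4.84 mi = 7789 m; G = 6.674×10^-11 N·m²/kg².
F = 0.1142 N
0.1142 N × (1 lbf / 4.448 N) = 0.02568 lbf

0.0257 lbf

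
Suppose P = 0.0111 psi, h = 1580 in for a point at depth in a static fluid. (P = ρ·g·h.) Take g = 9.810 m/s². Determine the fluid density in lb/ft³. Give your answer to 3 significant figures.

Rearranging: ρ = P/(g·h).
P = 0.0111 psi = 76.53 Pa; h = 1580 in = 40.13 m; g = 9.810 m/s².
ρ = 0.1944 kg/m³
0.1944 kg/m³ × (1 lb/ft³ / 16.02 kg/m³) = 0.01214 lb/ft³

0.0121 lb/ft³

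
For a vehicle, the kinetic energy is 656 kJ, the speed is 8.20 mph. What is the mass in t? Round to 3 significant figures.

97.6 t

Solving KE = ½mv² for m: m = 2·KE/v².
KE = 656 kJ = 6.560×10^5 J; v = 8.20 mph = 3.666 m/s.
m = 97637 kg
97637 kg × (1 t / 1000 kg) = 97.64 t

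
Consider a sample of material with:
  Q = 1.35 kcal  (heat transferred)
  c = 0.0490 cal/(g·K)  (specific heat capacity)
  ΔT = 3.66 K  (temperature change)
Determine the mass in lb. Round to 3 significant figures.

16.6 lb

Rearranging: m = Q/(c·ΔT).
Q = 1.35 kcal = 5648 J; c = 0.0490 cal/(g·K) = 205.0 J/(kg·K); ΔT = 3.66 K.
m = 7.528 kg
7.528 kg × (1 lb / 0.4536 kg) = 16.60 lb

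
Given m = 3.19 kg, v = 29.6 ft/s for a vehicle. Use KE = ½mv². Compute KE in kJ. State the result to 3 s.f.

KE is given directly by: KE = ½mv².
m = 3.19 kg; v = 29.6 ft/s = 9.022 m/s.
KE = 129.8 J
129.8 J × (1 kJ / 1000 J) = 0.1298 kJ

0.130 kJ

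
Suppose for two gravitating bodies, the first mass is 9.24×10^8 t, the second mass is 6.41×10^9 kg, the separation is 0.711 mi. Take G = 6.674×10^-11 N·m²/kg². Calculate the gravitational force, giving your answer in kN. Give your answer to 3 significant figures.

302 kN

F is given directly by: F = Gm₁m₂/r².
m₁ = 9.24×10^8 t = 9.240×10^11 kg; m₂ = 6.41×10^9 kg; r = 0.711 mi = 1144 m; G = 6.674×10^-11 N·m²/kg².
F = 3.019×10^5 N  (the unit combination reduces to kg·m/s² = N)
3.019×10^5 N × (1 kN / 1000 N) = 301.9 kN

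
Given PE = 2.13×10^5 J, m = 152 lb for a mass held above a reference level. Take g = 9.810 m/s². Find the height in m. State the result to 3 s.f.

315 m

Rearranging: h = PE/(m·g).
PE = 2.13×10^5 J; m = 152 lb = 68.95 kg; g = 9.810 m/s².
h = 314.9 m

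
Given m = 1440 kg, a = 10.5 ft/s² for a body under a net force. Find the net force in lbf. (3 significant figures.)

1040 lbf

From Newton's second law: F = m·a.
m = 1440 kg; a = 10.5 ft/s² = 3.200 m/s².
F = 4609 N
4609 N × (1 lbf / 4.448 N) = 1036 lbf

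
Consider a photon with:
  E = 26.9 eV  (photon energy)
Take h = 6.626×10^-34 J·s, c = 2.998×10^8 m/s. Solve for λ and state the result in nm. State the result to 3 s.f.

Rearranging: λ = hc/E.
E = 26.9 eV = 4.310×10^-18 J; h = 6.626×10^-34 J·s; c = 2.998×10^8 m/s.
λ = 4.609×10^-8 m
4.609×10^-8 m × (1 nm / 1.000×10^-9 m) = 46.09 nm

46.1 nm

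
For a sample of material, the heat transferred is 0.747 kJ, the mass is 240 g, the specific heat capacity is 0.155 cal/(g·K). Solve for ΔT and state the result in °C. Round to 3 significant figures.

4.80 °C

Rearranging: ΔT = Q/(m·c).
Q = 0.747 kJ = 747.0 J; m = 240 g = 0.2400 kg; c = 0.155 cal/(g·K) = 648.5 J/(kg·K).
ΔT = 4.799 K
Since 1 °C = 1 K, 4.799 °C.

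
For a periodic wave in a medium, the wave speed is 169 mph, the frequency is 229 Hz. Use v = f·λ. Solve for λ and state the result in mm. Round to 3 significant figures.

330 mm

Rearranging v = f·λ for λ: λ = v/f.
v = 169 mph = 75.55 m/s; f = 229 Hz.
λ = 0.3299 m
0.3299 m × (1 mm / 0.001000 m) = 329.9 mm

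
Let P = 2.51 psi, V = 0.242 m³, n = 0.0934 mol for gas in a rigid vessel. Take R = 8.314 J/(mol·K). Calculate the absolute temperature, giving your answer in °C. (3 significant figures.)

5120 °C

From the ideal-gas law: T = PV/(nR).
P = 2.51 psi = 17306 Pa; V = 0.242 m³; n = 0.0934 mol; R = 8.314 J/(mol·K).
T = 5393 K
5393 K − 273.15 = 5120 °C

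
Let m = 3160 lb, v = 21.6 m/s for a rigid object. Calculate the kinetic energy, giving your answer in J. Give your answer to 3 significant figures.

KE is given directly by: KE = ½mv².
m = 3160 lb = 1433 kg; v = 21.6 m/s.
KE = 3.344×10^5 J  (the unit combination reduces to kg·m²/s² = J)

3.34×10^5 J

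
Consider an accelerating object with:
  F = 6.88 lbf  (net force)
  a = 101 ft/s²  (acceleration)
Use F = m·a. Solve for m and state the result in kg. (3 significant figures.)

0.994 kg

Rearranging: m = F/a.
F = 6.88 lbf = 30.60 N; a = 101 ft/s² = 30.78 m/s².
m = 0.9941 kg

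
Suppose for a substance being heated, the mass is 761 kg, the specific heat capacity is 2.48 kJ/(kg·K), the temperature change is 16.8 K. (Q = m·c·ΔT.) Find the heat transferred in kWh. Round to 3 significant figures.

8.81 kWh

Directly: Q = mcΔT.
m = 761 kg; c = 2.48 kJ/(kg·K) = 2480 J/(kg·K); ΔT = 16.8 K.
Q = 3.171×10^7 J  (the unit combination reduces to kg·m²/s² = J)
3.171×10^7 J × (1 kWh / 3.600×10^6 J) = 8.807 kWh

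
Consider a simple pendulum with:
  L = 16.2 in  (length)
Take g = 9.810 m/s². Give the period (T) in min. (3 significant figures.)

T is given directly by: T = 2π√(L/g).
L = 16.2 in = 0.4115 m; g = 9.810 m/s².
T = 1.287 s
1.287 s × (1 min / 60.00 s) = 0.02145 min

0.0214 min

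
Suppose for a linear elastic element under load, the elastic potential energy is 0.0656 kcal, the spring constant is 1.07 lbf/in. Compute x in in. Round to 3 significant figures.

67.4 in

Rearranging: x = √(2U/k).
U = 0.0656 kcal = 274.5 J; k = 1.07 lbf/in = 187.4 N/m.
x = 1.712 m
1.712 m × (1 in / 0.02540 m) = 67.38 in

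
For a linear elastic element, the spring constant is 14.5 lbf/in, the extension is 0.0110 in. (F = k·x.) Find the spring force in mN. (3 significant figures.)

709 mN

Directly: F = kx.
k = 14.5 lbf/in = 2539 N/m; x = 0.0110 in = 2.794×10^-4 m.
F = 0.7095 N
0.7095 N × (1 mN / 0.001000 N) = 709.5 mN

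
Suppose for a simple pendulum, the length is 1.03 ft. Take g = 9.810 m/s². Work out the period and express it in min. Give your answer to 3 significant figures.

0.0187 min

Directly: T = 2π√(L/g).
L = 1.03 ft = 0.3139 m; g = 9.810 m/s².
T = 1.124 s
1.124 s × (1 min / 60.00 s) = 0.01873 min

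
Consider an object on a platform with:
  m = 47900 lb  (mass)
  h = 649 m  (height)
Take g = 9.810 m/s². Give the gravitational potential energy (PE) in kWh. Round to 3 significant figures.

PE is given directly by: PE = mgh.
m = 47900 lb = 21727 kg; h = 649 m; g = 9.810 m/s².
PE = 1.383×10^8 J
1.383×10^8 J × (1 kWh / 3.600×10^6 J) = 38.42 kWh

38.4 kWh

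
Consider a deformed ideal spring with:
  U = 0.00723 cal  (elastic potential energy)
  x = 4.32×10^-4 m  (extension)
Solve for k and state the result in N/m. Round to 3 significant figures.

Rearranging: k = 2U/x².
U = 0.00723 cal = 0.03025 J; x = 4.32×10^-4 m.
k = 3.242×10^5 N/m

3.24×10^5 N/m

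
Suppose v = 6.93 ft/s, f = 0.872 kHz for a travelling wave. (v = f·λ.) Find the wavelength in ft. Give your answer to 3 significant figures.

Rearranging v = f·λ for λ: λ = v/f.
v = 6.93 ft/s = 2.112 m/s; f = 0.872 kHz = 872.0 Hz.
λ = 0.002422 m
0.002422 m × (1 ft / 0.3048 m) = 0.007947 ft

0.00795 ft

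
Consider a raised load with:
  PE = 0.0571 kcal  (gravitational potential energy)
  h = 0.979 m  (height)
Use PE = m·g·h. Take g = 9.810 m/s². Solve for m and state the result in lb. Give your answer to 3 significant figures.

54.8 lb

Rearranging: m = PE/(g·h).
PE = 0.0571 kcal = 238.9 J; h = 0.979 m; g = 9.810 m/s².
m = 24.88 kg
24.88 kg × (1 lb / 0.4536 kg) = 54.84 lb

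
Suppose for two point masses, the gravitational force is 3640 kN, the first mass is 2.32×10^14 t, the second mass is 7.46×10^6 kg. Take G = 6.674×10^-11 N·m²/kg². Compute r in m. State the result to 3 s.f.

Rearranging F = G·m₁·m₂/r² for r: r = √(G·m₁m₂/F).
F = 3640 kN = 3.640×10^6 N; m₁ = 2.32×10^14 t = 2.320×10^17 kg; m₂ = 7.46×10^6 kg; G = 6.674×10^-11 N·m²/kg².
r = 5633 m

5630 m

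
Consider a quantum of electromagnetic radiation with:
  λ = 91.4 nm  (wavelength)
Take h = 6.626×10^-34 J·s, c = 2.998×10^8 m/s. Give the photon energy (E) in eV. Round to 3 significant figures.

13.6 eV

E is given directly by: E = hc/λ.
λ = 91.4 nm = 9.140×10^-8 m; h = 6.626×10^-34 J·s; c = 2.998×10^8 m/s.
E = 2.173×10^-18 J
2.173×10^-18 J × (1 eV / 1.602×10^-19 J) = 13.57 eV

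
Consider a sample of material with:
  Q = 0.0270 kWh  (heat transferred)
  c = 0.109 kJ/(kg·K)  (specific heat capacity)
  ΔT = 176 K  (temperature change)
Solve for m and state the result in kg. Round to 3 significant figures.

5.07 kg

Rearranging Q = m·c·ΔT for m: m = Q/(c·ΔT).
Q = 0.0270 kWh = 97200 J; c = 0.109 kJ/(kg·K) = 109.0 J/(kg·K); ΔT = 176 K.
m = 5.067 kg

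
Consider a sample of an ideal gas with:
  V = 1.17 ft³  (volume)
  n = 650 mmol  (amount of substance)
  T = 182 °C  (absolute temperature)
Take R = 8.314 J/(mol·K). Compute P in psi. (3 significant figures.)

P is given directly by: P = nRT/V.
V = 1.17 ft³ = 0.03313 m³; n = 650 mmol = 0.6500 mol; T = 182 °C = 455.1 K; R = 8.314 J/(mol·K).
P = 74242 Pa  (the unit combination reduces to kg/(m·s²) = Pa)
74242 Pa × (1 psi / 6895 Pa) = 10.77 psi

10.8 psi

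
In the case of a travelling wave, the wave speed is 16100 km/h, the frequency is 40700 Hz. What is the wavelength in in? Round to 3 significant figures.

4.33 in

Solving v = f·λ for λ: λ = v/f.
v = 16100 km/h = 4472 m/s; f = 40700 Hz.
λ = 0.1099 m
0.1099 m × (1 in / 0.02540 m) = 4.326 in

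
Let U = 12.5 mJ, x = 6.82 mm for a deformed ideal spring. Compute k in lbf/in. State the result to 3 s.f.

3.07 lbf/in

Solving U = ½k·x² for k: k = 2U/x².
U = 12.5 mJ = 0.01250 J; x = 6.82 mm = 0.006820 m.
k = 537.5 N/m
537.5 N/m × (1 lbf/in / 175.1 N/m) = 3.069 lbf/in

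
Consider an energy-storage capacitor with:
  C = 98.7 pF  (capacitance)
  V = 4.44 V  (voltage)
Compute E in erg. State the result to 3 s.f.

0.00973 erg

E is given directly by: E = ½CV².
C = 98.7 pF = 9.870×10^-11 F; V = 4.44 V.
E = 9.729×10^-10 J
9.729×10^-10 J × (1 erg / 1.000×10^-7 J) = 0.009729 erg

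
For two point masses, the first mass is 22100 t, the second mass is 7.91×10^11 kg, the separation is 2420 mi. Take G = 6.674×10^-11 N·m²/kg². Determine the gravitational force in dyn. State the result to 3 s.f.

7.69 dyn

From Newton's law of gravitation: F = Gm₁m₂/r².
m₁ = 22100 t = 2.210×10^7 kg; m₂ = 7.91×10^11 kg; r = 2420 mi = 3.895×10^6 m; G = 6.674×10^-11 N·m²/kg².
F = 7.692×10^-5 N
7.692×10^-5 N × (1 dyn / 1.000×10^-5 N) = 7.692 dyn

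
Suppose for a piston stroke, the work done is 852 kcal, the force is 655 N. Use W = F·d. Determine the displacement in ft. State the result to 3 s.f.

17900 ft

Rearranging: d = W/F.
W = 852 kcal = 3.565×10^6 J; F = 655 N.
d = 5442 m
5442 m × (1 ft / 0.3048 m) = 17856 ft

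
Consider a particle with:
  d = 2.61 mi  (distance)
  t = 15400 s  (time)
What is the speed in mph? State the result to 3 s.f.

0.610 mph

Directly: v = d/t.
d = 2.61 mi = 4200 m; t = 15400 s.
v = 0.2728 m/s
0.2728 m/s × (1 mph / 0.4470 m/s) = 0.6101 mph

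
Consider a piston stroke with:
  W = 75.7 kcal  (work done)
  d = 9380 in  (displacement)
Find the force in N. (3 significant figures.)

Rearranging W = F·d for F: F = W/d.
W = 75.7 kcal = 3.167×10^5 J; d = 9380 in = 238.3 m.
F = 1329 N

1330 N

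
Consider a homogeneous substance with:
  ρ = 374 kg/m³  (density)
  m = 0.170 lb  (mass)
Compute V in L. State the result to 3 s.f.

Rearranging: V = m/ρ.
ρ = 374 kg/m³; m = 0.170 lb = 0.07711 kg.
V = 2.062×10^-4 m³
2.062×10^-4 m³ × (1 L / 0.001000 m³) = 0.2062 L

0.206 L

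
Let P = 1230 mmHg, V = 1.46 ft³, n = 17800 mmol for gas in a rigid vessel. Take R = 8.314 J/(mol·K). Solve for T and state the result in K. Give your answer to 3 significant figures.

45.8 K

Rearranging: T = PV/(nR).
P = 1230 mmHg = 1.640×10^5 Pa; V = 1.46 ft³ = 0.04134 m³; n = 17800 mmol = 17.80 mol; R = 8.314 J/(mol·K).
T = 45.81 K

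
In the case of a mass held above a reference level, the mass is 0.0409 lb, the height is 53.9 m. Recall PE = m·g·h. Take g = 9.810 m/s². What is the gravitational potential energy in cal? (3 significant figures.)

PE is given directly by: PE = mgh.
m = 0.0409 lb = 0.01855 kg; h = 53.9 m; g = 9.810 m/s².
PE = 9.809 J
9.809 J × (1 cal / 4.184 J) = 2.345 cal

2.34 cal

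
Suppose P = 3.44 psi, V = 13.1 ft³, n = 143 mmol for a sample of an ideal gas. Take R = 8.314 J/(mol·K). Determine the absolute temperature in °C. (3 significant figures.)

From the ideal-gas law: T = PV/(nR).
P = 3.44 psi = 23718 Pa; V = 13.1 ft³ = 0.3710 m³; n = 143 mmol = 0.1430 mol; R = 8.314 J/(mol·K).
T = 7400 K
7400 K − 273.15 = 7127 °C

7130 °C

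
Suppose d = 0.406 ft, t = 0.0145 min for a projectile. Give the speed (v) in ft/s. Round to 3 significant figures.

v is given directly by: v = d/t.
d = 0.406 ft = 0.1237 m; t = 0.0145 min = 0.8700 s.
v = 0.1422 m/s
0.1422 m/s × (1 ft/s / 0.3048 m/s) = 0.4667 ft/s

0.467 ft/s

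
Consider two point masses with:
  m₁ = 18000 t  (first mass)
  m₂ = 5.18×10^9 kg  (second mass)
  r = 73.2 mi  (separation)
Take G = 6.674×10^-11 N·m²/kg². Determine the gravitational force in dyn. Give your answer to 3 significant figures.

From Newton's law of gravitation: F = Gm₁m₂/r².
m₁ = 18000 t = 1.800×10^7 kg; m₂ = 5.18×10^9 kg; r = 73.2 mi = 1.178×10^5 m; G = 6.674×10^-11 N·m²/kg².
F = 4.484×10^-4 N
4.484×10^-4 N × (1 dyn / 1.000×10^-5 N) = 44.84 dyn

44.8 dyn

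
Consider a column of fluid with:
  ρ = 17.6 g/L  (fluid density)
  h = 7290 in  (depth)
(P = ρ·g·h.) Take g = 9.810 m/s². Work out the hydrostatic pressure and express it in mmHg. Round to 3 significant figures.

240 mmHg

Directly: P = ρgh.
ρ = 17.6 g/L = 17.60 kg/m³; h = 7290 in = 185.2 m; g = 9.810 m/s².
P = 31970 Pa
31970 Pa × (1 mmHg / 133.3 Pa) = 239.8 mmHg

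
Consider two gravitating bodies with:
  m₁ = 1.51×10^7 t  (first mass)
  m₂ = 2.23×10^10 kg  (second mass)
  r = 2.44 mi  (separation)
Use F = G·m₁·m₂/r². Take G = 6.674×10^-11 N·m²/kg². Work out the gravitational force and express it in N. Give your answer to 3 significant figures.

Directly: F = Gm₁m₂/r².
m₁ = 1.51×10^7 t = 1.510×10^10 kg; m₂ = 2.23×10^10 kg; r = 2.44 mi = 3927 m; G = 6.674×10^-11 N·m²/kg².
F = 1457 N  (the unit combination reduces to kg·m/s² = N)

1460 N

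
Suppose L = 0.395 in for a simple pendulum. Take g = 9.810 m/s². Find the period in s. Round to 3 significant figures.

Directly: T = 2π√(L/g).
L = 0.395 in = 0.01003 m; g = 9.810 m/s².
T = 0.2009 s

0.201 s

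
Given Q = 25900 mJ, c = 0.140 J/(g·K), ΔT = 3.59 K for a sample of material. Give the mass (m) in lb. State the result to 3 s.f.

Rearranging: m = Q/(c·ΔT).
Q = 25900 mJ = 25.90 J; c = 0.140 J/(g·K) = 140.0 J/(kg·K); ΔT = 3.59 K.
m = 0.05153 kg
0.05153 kg × (1 lb / 0.4536 kg) = 0.1136 lb

0.114 lb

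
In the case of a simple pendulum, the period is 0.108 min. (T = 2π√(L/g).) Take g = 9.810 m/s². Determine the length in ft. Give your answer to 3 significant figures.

Solving T = 2π√(L/g) for L: L = g·(T/2π)².
T = 0.108 min = 6.480 s; g = 9.810 m/s².
L = 10.43 m
10.43 m × (1 ft / 0.3048 m) = 34.23 ft

34.2 ft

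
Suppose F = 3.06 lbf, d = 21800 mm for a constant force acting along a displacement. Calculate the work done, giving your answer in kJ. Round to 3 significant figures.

W is given directly by: W = F·d.
F = 3.06 lbf = 13.61 N; d = 21800 mm = 21.80 m.
W = 296.7 J
296.7 J × (1 kJ / 1000 J) = 0.2967 kJ

0.297 kJ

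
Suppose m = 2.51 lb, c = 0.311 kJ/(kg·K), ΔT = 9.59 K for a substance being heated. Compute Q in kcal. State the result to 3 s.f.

0.812 kcal

Directly: Q = mcΔT.
m = 2.51 lb = 1.139 kg; c = 0.311 kJ/(kg·K) = 311.0 J/(kg·K); ΔT = 9.59 K.
Q = 3396 J
3396 J × (1 kcal / 4184 J) = 0.8116 kcal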